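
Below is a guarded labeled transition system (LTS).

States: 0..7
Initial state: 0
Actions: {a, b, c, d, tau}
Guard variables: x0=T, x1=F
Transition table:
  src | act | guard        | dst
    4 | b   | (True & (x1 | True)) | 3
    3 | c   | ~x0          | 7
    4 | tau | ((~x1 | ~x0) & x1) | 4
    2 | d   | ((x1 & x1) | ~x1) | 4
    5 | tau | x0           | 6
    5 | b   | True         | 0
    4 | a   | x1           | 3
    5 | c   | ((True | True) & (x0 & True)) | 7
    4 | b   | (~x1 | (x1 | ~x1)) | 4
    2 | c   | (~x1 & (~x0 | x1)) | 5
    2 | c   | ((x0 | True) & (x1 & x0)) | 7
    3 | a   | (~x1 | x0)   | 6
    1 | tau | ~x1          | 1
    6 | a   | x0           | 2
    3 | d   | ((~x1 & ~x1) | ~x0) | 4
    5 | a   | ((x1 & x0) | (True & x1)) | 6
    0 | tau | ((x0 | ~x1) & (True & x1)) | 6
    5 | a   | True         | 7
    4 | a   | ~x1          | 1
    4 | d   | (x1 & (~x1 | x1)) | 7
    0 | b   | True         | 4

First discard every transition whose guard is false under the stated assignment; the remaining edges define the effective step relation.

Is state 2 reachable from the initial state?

Guard filter leaves 13 enabled edge(s).
depth 0: {0}
depth 1: {4}  cumulative {0,4}
depth 2: {1,3}  cumulative {0,1,3,4}
depth 3: {6}  cumulative {0,1,3,4,6}
depth 4: {2}  cumulative {0,1,2,3,4,6}
R = {0,1,2,3,4,6}
witness 2: b·b·a·a

Answer: REACHABLE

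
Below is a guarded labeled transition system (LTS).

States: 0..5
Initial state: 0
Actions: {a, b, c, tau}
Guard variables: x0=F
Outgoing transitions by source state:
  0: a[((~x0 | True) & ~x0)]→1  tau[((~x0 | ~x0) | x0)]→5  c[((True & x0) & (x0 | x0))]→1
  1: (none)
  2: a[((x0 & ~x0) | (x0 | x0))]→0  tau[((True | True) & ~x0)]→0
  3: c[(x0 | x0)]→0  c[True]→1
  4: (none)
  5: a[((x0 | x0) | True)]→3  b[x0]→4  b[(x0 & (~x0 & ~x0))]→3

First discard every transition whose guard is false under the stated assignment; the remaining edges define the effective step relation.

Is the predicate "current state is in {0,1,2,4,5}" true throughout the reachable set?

Answer: INVARIANT VIOLATED at state 3

Working:
Allowed set {0,1,2,4,5}
R = {0,1,3,5}
  0: safe
  1: safe
  3: VIOLATES
  5: safe
counterexample path to 3: tau·a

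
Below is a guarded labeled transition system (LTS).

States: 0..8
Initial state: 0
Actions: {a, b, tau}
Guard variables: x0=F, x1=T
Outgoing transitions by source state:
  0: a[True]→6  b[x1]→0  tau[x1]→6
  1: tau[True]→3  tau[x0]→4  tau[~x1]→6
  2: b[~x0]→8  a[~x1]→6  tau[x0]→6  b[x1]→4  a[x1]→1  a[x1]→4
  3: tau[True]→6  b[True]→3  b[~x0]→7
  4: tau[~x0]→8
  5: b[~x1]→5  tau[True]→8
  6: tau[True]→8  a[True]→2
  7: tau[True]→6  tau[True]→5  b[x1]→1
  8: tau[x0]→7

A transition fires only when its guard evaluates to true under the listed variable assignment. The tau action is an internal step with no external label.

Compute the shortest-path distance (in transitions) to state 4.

Answer: 3

Analysis:
BFS to 4:
  depth 0: {0}
  depth 1: {6}
  depth 2: {2,8}
  depth 3: {1,4}
depth(4)=3, e.g. a·a·a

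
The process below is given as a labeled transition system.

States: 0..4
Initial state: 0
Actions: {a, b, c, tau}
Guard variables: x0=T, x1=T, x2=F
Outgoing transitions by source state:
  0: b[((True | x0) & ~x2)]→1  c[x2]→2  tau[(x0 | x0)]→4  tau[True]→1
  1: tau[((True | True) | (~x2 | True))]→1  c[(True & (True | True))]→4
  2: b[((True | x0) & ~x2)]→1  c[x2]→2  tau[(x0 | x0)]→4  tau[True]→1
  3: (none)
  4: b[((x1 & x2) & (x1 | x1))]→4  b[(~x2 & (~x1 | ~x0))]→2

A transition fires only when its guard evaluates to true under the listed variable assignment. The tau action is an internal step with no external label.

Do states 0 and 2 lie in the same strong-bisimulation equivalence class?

Refine partition for ~:
  P[0] = {{0,1,2,3,4}}
  P[1] = {{0,2},{1},{3,4}}
Fixed point at round 2; 3 class(es).
0∈{0,2}, 2∈{0,2}

Answer: BISIMILAR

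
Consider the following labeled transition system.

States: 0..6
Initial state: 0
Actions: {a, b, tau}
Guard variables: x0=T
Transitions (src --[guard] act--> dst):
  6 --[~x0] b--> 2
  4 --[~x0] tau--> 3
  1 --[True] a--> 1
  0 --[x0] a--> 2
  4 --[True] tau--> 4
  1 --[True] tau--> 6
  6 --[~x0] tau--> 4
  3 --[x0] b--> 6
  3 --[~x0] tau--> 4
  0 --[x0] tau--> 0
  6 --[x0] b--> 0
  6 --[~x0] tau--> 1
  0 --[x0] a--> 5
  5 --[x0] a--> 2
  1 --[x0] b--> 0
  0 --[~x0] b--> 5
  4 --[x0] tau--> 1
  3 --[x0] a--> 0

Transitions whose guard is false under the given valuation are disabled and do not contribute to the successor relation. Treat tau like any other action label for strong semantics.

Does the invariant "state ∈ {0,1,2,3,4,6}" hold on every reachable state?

Allowed set {0,1,2,3,4,6}
Reach set: {0,2,5}
  0: ✓
  2: ✓
  5: ✗ unsafe
counterexample path to 5: a

Answer: INVARIANT VIOLATED at state 5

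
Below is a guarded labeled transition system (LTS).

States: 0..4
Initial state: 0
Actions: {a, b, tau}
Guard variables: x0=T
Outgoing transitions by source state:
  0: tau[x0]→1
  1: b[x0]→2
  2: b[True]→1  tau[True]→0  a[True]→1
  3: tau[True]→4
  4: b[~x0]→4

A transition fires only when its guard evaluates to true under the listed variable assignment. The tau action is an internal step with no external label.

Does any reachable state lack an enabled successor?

Reachable = {0,1,2}
  0: tau→1  [1 out]
  1: b→2  [1 out]
  2: a→1  b→1  tau→0  [3 out]

Answer: DEADLOCK-FREE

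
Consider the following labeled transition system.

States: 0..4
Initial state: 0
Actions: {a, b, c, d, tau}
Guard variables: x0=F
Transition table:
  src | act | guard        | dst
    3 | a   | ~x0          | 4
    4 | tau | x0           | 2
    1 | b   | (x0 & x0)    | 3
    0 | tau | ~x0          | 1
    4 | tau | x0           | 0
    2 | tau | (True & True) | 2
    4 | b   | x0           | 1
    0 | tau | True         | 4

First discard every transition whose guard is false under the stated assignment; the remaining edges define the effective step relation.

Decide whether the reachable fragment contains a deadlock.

Answer: DEADLOCK at state 1

Trace:
R = {0,1,4}
  0: tau→1  tau→4  [deg 2]
  1: ∅  [STUCK]
  4: ∅  [STUCK]
Path to 1: tau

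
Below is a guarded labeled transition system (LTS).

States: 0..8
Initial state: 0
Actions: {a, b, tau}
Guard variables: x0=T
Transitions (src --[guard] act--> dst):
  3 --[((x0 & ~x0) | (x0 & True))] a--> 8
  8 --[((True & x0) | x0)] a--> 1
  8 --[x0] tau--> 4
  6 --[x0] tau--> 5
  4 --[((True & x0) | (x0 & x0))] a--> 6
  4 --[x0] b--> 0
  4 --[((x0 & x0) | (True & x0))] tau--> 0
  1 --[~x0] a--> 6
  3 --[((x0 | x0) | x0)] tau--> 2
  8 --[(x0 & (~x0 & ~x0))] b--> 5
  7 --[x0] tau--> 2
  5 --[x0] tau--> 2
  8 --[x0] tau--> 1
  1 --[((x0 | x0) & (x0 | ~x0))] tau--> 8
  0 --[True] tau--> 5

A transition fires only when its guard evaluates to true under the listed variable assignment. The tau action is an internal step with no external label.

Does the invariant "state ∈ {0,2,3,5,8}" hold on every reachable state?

Allowed set {0,2,3,5,8}
Reach set: {0,2,5}
  0: ✓
  2: ✓
  5: ✓

Answer: INVARIANT HOLDS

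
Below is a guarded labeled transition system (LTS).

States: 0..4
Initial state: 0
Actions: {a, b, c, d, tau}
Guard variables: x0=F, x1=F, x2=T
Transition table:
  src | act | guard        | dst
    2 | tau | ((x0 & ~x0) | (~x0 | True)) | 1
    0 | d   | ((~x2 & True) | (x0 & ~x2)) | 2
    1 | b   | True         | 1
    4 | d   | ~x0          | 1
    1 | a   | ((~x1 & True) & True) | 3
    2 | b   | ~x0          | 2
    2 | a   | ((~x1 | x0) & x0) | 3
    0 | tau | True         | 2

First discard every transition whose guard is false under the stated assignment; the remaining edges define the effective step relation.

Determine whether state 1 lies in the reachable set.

Answer: REACHABLE

Trace:
6 transition(s) survive guard evaluation.
L0 = {0}
L1 = {2}  now seen {0,2}
L2 = {1}  now seen {0,1,2}
L3 = {3}  now seen {0,1,2,3}
R = {0,1,2,3}
witness 1: tau·tau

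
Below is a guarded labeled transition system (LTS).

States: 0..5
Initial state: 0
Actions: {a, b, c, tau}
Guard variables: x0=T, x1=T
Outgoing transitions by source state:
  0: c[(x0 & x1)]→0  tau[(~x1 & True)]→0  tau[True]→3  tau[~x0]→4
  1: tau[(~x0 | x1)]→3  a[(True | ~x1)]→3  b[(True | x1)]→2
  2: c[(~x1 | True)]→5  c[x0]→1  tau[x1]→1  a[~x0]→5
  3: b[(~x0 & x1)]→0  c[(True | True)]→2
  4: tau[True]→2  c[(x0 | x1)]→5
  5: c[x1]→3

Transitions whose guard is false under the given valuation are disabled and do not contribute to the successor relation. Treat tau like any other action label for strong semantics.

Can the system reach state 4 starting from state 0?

Answer: UNREACHABLE

Working:
After dropping false guards: 12 live edges.
depth 0: {0}
depth 1: {3}  now seen {0,3}
depth 2: {2}  now seen {0,2,3}
depth 3: {1,5}  now seen {0,1,2,3,5}
Reachable = {0,1,2,3,5}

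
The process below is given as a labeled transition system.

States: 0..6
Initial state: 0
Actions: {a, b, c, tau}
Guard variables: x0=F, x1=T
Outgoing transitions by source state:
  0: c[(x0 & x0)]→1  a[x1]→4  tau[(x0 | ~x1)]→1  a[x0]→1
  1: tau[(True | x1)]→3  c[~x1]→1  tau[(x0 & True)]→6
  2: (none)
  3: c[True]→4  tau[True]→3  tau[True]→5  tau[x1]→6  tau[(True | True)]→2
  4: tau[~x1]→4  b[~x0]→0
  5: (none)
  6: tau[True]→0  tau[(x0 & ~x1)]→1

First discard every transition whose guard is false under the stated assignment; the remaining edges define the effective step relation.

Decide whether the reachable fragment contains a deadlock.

Answer: DEADLOCK-FREE

Trace:
Reachable = {0,4}
  0: a→4  [1 out]
  4: b→0  [1 out]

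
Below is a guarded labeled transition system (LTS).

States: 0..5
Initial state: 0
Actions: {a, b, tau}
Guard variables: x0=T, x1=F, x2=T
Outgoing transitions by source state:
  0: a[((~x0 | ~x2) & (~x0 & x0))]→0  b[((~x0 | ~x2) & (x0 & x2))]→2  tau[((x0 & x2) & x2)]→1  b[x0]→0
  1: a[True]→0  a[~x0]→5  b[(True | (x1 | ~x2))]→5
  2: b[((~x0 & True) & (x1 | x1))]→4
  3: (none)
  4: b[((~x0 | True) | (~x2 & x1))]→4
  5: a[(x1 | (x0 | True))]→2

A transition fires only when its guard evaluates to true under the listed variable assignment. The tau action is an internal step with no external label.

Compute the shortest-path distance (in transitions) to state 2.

Breadth-first toward 2:
  Layer 0: {0}
  Layer 1: {1}
  Layer 2: {5}
  Layer 3: {2}
first hit 2 at d=3 via tau·b·a

Answer: 3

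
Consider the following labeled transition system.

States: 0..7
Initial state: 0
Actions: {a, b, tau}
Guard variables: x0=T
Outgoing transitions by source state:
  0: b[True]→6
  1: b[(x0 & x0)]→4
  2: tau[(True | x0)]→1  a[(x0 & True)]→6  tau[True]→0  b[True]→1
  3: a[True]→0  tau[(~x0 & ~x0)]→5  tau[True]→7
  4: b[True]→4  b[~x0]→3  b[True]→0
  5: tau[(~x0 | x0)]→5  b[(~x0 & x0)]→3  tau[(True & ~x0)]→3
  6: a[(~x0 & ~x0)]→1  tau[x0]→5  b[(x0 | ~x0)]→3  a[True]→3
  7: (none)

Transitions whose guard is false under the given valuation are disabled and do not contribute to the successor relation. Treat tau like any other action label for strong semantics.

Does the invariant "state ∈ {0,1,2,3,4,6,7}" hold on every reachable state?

Answer: INVARIANT VIOLATED at state 5

Analysis:
Allowed set {0,1,2,3,4,6,7}
R = {0,3,5,6,7}
  0: safe
  3: safe
  5: outside
  6: safe
  7: safe
counterexample path to 5: b·tau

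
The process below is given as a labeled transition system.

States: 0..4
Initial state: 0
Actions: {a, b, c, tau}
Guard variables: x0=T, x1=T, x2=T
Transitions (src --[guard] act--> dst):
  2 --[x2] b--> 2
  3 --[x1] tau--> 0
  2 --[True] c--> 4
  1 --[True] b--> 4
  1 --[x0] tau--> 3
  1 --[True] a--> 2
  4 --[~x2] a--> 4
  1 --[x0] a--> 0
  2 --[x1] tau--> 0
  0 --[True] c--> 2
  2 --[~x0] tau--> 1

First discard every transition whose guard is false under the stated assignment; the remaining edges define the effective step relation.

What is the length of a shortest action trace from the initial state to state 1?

Breadth-first toward 1:
  L0 = {0}
  L1 = {2}
  L2 = {4}
1 never appears.

Answer: UNREACHABLE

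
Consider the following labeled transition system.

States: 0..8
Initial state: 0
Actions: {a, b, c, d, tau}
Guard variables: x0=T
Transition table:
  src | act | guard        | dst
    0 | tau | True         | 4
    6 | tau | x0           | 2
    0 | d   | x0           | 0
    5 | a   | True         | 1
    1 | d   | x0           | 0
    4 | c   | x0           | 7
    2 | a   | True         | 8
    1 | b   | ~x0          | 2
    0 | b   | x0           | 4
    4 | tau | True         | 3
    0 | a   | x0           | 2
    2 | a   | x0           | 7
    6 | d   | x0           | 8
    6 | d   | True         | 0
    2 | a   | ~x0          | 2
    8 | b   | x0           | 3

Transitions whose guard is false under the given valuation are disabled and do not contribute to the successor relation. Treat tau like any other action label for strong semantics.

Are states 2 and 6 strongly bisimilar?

Answer: NOT BISIMILAR

Trace:
Refine partition for ~:
  π0 = {{0,1,2,3,4,5,6,7,8}}
  π1 = {{0},{1},{2,5},{3,7},{4},{6},{8}}
  π2 = {{0},{1},{2},{3,7},{4},{5},{6},{8}}
8 equivalence class(es) (converged in 3)
2∈{2}, 6∈{6}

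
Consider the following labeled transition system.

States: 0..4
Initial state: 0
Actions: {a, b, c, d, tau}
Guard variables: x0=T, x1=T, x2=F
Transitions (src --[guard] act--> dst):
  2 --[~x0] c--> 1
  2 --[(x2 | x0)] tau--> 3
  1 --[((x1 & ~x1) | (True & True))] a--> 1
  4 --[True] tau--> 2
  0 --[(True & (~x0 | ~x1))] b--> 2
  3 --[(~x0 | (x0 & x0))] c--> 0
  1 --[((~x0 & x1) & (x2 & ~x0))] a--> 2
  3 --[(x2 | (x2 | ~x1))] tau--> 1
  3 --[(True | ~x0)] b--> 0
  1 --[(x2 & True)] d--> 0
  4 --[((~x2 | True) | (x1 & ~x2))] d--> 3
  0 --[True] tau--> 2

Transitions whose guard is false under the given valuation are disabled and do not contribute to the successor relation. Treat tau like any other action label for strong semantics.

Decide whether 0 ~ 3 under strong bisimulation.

Bisimulation quotient by refinement:
  round 0: {{0,1,2,3,4}}
  round 1: {{0,2},{1},{3},{4}}
  round 2: {{0},{1},{2},{3},{4}}
Fixed point at round 3; 5 class(es).
class of 0: {0}; class of 3: {3}

Answer: NOT BISIMILAR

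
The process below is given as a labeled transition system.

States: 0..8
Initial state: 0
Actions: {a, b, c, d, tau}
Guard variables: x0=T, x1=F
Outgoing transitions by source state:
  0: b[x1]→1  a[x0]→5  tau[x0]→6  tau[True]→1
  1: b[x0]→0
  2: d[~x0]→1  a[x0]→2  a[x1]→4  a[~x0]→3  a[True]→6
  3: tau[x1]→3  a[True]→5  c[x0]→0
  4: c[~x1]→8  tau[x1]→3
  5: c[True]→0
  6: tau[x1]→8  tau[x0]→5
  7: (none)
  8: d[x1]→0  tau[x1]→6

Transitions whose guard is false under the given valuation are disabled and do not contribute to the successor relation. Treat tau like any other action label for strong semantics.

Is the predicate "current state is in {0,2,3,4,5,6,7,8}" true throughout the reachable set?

Safe = {0,2,3,4,5,6,7,8}
R = {0,1,5,6}
  0: ✓
  1: VIOLATES
  5: ✓
  6: ✓
counterexample path to 1: tau

Answer: INVARIANT VIOLATED at state 1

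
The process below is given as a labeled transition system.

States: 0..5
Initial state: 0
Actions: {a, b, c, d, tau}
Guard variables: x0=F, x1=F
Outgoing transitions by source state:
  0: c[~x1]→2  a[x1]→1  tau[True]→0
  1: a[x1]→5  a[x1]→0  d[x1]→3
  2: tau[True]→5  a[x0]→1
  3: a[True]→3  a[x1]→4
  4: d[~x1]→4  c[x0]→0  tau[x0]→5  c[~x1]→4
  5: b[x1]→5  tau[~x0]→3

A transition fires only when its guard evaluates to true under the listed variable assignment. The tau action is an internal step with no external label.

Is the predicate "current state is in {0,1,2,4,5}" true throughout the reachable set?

Answer: INVARIANT VIOLATED at state 3

Working:
Safe = {0,1,2,4,5}
Reach set: {0,2,3,5}
  0: ✓
  2: ✓
  3: VIOLATES
  5: ✓
reach 3 via c·tau·tau — violates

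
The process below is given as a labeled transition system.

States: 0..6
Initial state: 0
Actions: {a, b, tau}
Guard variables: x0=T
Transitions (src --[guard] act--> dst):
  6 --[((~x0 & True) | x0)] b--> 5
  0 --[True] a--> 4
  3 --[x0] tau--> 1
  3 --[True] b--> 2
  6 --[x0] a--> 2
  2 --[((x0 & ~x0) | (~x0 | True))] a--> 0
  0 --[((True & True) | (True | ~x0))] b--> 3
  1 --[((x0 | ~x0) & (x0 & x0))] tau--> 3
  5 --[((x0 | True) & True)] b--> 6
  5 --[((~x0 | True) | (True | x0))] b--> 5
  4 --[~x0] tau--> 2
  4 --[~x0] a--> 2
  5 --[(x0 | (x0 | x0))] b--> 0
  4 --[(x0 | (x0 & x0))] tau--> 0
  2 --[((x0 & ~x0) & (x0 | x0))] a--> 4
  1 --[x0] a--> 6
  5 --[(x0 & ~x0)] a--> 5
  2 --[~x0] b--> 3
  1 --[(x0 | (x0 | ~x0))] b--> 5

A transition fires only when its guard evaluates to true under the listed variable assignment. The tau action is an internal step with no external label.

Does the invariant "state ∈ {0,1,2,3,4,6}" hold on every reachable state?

Answer: INVARIANT VIOLATED at state 5

Working:
Allowed set {0,1,2,3,4,6}
R = {0,1,2,3,4,5,6}
  0: ✓
  1: ✓
  2: ✓
  3: ✓
  4: ✓
  5: outside
  6: ✓
witness against invariant: b·tau·b → 5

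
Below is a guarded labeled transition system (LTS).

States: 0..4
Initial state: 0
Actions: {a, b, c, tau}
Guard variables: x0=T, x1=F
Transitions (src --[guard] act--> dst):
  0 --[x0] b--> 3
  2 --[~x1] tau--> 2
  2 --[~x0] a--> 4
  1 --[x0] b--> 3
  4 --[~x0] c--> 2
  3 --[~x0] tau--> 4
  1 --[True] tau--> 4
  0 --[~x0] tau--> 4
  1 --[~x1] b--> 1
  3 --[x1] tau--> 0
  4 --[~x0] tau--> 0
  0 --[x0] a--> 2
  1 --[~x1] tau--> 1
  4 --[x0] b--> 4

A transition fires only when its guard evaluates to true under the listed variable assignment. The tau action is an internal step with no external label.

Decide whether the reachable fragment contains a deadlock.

Answer: DEADLOCK at state 3

Analysis:
R = {0,2,3}
  0: a→2  b→3  [2 out]
  2: tau→2  [1 out]
  3: ∅  [no exit]
Path to 3: b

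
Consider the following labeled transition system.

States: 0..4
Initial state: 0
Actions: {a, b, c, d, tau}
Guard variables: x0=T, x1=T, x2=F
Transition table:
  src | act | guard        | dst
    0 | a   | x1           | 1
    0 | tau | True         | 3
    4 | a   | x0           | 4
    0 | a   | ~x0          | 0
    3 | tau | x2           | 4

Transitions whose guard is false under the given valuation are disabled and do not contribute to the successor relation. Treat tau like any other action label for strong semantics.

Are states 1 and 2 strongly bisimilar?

Bisimulation quotient by refinement:
  P[0] = {{0,1,2,3,4}}
  P[1] = {{0},{1,2,3},{4}}
3 equivalence class(es) (converged in 2)
[1]={1,2,3}  [2]={1,2,3}

Answer: BISIMILAR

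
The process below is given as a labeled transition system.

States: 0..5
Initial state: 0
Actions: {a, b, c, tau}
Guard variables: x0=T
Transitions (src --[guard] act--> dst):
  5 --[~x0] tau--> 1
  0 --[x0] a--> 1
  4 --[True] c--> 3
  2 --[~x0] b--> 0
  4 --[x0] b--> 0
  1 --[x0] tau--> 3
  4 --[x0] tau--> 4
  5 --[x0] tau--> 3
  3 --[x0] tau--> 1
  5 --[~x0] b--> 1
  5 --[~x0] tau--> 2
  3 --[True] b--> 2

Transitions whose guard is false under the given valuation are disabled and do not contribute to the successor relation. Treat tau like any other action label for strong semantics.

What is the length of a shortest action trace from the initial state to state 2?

Layered search for 2:
  L0 = {0}
  L1 = {1}
  L2 = {3}
  L3 = {2}
depth(2)=3, e.g. a·tau·b

Answer: 3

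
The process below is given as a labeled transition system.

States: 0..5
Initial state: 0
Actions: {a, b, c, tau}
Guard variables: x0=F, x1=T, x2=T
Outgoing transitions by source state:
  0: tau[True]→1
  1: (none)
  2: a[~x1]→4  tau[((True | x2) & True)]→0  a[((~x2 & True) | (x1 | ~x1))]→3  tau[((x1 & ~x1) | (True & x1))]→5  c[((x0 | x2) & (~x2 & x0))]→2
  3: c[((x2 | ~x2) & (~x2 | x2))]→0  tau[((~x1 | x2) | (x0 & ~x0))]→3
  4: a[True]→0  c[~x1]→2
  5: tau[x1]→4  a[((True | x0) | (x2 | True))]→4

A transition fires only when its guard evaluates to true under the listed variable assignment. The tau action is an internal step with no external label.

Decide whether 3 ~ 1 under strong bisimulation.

Answer: NOT BISIMILAR

Working:
Bisimulation quotient by refinement:
  P[0] = {{0,1,2,3,4,5}}
  P[1] = {{0},{1},{2,5},{3},{4}}
  P[2] = {{0},{1},{2},{3},{4},{5}}
stable after 3 split(s): 6 block(s)
[3]={3}  [1]={1}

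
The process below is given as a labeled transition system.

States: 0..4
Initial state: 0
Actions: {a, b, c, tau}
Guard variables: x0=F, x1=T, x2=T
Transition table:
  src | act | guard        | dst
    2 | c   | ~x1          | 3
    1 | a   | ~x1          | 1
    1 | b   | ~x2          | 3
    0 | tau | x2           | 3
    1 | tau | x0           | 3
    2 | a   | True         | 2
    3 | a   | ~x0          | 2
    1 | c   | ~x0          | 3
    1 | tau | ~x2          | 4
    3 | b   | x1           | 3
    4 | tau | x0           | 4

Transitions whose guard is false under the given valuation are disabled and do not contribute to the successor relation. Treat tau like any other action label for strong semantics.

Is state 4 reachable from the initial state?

After dropping false guards: 5 live edges.
depth 0: {0}
depth 1: {3}  cumulative {0,3}
depth 2: {2}  cumulative {0,2,3}
R = {0,2,3}

Answer: UNREACHABLE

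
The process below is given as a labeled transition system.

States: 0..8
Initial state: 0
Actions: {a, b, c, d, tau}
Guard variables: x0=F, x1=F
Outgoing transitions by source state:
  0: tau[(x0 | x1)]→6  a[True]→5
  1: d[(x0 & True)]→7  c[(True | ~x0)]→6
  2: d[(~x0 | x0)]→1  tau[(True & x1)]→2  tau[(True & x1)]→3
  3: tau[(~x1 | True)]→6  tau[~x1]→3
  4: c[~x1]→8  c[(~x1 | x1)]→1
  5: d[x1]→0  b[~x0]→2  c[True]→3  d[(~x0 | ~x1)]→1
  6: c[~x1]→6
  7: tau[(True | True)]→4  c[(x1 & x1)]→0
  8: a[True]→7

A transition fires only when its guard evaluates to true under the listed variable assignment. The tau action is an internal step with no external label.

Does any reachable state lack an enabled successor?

Reachable = {0,1,2,3,5,6}
  0: a→5  [deg 1]
  1: c→6  [deg 1]
  2: d→1  [deg 1]
  3: tau→3  tau→6  [deg 2]
  5: b→2  c→3  d→1  [deg 3]
  6: c→6  [deg 1]

Answer: DEADLOCK-FREE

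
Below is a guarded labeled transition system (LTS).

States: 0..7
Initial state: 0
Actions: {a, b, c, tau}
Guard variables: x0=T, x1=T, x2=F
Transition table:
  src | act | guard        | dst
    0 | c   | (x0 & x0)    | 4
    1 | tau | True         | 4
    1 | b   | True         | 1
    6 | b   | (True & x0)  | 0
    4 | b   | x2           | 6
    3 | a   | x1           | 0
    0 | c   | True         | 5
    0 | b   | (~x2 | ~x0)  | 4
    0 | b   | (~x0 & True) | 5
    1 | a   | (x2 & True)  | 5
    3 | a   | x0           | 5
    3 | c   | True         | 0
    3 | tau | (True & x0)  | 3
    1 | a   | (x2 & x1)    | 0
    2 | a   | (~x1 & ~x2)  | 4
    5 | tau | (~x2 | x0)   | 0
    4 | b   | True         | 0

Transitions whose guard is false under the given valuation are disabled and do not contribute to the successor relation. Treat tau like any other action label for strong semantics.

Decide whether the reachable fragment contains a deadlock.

Answer: DEADLOCK-FREE

Working:
Reachable = {0,4,5}
  0: b→4  c→4  c→5  [3 out]
  4: b→0  [1 out]
  5: tau→0  [1 out]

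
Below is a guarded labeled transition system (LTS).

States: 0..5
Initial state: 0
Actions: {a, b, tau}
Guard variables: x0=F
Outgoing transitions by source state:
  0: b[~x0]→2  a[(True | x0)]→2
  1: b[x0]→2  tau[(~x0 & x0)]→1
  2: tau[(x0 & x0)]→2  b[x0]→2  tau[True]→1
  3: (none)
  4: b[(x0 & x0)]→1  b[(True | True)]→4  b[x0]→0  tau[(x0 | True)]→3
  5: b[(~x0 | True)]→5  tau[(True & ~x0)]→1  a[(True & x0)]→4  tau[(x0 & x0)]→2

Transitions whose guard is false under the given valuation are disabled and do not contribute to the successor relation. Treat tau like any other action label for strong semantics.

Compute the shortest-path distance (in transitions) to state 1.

BFS to 1:
  L0 = {0}
  L1 = {2}
  L2 = {1}
first hit 1 at d=2 via a·tau

Answer: 2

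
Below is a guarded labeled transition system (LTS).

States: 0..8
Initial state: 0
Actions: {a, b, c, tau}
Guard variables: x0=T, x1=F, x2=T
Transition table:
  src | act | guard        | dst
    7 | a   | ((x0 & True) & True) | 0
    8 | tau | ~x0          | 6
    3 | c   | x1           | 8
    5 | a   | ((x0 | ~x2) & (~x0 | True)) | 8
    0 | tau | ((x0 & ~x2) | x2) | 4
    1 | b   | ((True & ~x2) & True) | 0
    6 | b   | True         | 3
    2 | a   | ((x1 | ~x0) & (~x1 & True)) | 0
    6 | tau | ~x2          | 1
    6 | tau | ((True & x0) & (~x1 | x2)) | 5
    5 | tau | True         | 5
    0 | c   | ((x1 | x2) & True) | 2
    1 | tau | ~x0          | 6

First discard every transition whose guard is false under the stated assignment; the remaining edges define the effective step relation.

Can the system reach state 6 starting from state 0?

Answer: UNREACHABLE

Analysis:
After dropping false guards: 7 live edges.
L0 = {0}
L1 = {2,4}  total {0,2,4}
Reachable = {0,2,4}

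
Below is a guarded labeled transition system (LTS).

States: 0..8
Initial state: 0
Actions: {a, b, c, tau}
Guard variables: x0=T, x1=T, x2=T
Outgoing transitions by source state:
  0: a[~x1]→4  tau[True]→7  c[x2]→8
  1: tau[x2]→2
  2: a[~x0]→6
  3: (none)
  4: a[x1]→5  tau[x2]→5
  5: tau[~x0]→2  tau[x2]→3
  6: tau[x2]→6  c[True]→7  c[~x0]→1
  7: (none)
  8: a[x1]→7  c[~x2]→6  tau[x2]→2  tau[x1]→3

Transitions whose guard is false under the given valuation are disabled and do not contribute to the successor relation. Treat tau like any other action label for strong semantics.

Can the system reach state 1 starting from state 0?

Answer: UNREACHABLE

Trace:
After dropping false guards: 11 live edges.
depth 0: {0}
depth 1: {7,8}  total {0,7,8}
depth 2: {2,3}  total {0,2,3,7,8}
Reachable = {0,2,3,7,8}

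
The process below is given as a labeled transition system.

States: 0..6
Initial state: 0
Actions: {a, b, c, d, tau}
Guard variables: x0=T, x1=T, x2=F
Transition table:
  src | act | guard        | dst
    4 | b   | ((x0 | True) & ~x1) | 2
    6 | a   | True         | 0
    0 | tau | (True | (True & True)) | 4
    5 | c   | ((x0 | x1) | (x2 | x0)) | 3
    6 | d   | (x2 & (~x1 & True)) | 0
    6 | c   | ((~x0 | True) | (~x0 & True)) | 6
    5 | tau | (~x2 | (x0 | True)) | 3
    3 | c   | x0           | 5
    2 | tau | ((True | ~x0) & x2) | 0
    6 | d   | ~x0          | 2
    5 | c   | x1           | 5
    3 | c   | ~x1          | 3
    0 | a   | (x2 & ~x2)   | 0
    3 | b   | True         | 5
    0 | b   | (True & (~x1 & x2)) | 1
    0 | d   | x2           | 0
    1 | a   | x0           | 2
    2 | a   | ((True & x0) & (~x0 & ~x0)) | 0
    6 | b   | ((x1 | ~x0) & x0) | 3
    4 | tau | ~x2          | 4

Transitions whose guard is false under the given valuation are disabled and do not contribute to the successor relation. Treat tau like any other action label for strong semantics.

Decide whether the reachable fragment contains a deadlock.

Answer: DEADLOCK-FREE

Working:
Reach set: {0,4}
  0: tau→4  [1 out]
  4: tau→4  [1 out]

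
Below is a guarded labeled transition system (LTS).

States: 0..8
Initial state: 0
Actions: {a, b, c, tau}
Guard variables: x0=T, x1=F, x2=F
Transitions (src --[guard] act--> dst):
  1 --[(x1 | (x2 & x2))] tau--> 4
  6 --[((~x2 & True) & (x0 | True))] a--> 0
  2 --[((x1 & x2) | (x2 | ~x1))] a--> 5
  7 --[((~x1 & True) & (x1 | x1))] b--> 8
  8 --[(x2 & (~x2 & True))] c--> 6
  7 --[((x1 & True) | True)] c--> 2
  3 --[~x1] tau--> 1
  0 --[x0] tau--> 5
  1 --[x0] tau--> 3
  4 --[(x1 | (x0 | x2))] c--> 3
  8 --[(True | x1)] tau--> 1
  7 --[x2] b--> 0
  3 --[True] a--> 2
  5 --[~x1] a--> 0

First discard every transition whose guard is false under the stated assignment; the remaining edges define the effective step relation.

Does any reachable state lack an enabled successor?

Answer: DEADLOCK-FREE

Trace:
Reachable = {0,5}
  0: tau→5  [deg 1]
  5: a→0  [deg 1]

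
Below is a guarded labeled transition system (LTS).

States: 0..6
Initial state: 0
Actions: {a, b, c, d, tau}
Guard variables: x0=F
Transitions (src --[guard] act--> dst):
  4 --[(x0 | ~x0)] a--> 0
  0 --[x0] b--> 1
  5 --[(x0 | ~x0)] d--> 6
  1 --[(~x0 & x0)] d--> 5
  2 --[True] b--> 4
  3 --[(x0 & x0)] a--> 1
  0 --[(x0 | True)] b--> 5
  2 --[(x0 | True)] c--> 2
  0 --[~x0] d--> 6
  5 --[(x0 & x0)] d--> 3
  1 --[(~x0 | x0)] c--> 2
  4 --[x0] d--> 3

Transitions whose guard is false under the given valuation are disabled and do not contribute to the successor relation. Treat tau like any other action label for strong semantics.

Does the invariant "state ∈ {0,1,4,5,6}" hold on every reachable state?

Answer: INVARIANT HOLDS

Working:
Inv-set: {0,1,4,5,6}
Reachable = {0,5,6}
  0: safe
  5: safe
  6: safe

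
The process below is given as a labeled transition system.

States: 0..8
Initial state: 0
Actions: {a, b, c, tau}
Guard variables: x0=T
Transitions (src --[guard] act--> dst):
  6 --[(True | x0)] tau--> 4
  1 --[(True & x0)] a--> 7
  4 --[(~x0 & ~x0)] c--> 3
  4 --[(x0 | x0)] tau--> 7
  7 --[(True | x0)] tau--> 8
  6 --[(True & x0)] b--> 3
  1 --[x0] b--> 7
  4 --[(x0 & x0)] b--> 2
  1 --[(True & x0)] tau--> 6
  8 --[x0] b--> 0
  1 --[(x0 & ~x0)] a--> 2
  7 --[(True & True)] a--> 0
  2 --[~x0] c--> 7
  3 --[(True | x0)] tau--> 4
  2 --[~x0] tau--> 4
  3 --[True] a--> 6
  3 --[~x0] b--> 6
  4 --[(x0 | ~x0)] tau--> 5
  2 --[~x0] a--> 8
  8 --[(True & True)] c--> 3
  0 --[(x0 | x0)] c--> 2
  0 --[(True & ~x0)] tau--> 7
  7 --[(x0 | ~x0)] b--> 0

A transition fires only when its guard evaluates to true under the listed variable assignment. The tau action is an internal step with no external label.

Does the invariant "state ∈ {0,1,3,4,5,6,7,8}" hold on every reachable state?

Allowed set {0,1,3,4,5,6,7,8}
R = {0,2}
  0: ✓
  2: ✗ unsafe
witness against invariant: c → 2

Answer: INVARIANT VIOLATED at state 2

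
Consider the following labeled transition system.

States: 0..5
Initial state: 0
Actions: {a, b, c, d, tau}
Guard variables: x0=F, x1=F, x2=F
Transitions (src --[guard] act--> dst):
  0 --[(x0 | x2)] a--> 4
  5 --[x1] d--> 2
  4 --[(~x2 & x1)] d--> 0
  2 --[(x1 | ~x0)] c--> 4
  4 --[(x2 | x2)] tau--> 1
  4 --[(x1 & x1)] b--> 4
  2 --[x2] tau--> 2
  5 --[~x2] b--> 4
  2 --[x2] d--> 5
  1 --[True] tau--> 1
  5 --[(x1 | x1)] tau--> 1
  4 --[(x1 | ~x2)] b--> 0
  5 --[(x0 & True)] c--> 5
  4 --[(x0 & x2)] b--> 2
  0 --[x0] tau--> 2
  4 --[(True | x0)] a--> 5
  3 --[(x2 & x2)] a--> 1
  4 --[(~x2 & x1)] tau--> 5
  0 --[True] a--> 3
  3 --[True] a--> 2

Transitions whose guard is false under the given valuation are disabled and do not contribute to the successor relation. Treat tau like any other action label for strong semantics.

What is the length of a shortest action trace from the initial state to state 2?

Answer: 2

Working:
Layered search for 2:
  depth 0: {0}
  depth 1: {3}
  depth 2: {2}
first hit 2 at d=2 via a·a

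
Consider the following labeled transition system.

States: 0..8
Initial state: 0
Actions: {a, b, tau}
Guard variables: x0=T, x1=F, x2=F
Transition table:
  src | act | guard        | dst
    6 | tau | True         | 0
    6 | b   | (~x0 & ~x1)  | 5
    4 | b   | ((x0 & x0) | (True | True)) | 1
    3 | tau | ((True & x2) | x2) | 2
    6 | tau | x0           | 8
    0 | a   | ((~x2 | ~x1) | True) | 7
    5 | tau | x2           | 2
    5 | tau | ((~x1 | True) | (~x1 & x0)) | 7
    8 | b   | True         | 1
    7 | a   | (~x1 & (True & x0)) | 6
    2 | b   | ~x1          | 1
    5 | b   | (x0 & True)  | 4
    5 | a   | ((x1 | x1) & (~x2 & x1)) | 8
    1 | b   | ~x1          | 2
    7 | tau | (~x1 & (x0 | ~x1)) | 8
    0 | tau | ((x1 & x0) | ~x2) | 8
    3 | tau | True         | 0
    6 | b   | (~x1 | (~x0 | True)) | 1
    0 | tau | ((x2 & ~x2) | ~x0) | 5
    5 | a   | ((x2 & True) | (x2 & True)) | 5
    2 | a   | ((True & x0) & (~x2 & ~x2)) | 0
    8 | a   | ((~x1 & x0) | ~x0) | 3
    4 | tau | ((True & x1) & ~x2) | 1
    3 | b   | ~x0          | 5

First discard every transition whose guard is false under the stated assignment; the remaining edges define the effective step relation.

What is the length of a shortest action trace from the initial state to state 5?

Answer: UNREACHABLE

Analysis:
Layered search for 5:
  depth 0: {0}
  depth 1: {7,8}
  depth 2: {1,3,6}
  depth 3: {2}
5 never appears.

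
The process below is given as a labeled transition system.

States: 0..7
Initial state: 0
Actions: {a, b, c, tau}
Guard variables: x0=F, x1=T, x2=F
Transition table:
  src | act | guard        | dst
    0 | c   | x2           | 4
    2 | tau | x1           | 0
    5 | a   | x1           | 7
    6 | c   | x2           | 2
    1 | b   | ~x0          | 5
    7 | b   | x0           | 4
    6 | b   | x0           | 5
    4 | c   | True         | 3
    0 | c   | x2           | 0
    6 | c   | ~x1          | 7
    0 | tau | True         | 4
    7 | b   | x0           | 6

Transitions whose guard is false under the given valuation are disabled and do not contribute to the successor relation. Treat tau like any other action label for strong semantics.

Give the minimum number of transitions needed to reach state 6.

Layered search for 6:
  Layer 0: {0}
  Layer 1: {4}
  Layer 2: {3}
6 never appears.

Answer: UNREACHABLE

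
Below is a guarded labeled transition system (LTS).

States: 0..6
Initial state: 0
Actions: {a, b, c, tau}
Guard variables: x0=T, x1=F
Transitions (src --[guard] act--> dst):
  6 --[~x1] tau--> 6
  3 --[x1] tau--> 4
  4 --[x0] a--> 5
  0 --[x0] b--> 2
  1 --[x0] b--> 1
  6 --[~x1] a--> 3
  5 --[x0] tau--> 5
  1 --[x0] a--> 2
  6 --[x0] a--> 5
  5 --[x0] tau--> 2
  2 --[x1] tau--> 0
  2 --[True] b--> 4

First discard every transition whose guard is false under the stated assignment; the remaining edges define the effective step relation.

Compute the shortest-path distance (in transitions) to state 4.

Answer: 2

Trace:
Breadth-first toward 4:
  L0 = {0}
  L1 = {2}
  L2 = {4}
4 enters at depth 2; path b·b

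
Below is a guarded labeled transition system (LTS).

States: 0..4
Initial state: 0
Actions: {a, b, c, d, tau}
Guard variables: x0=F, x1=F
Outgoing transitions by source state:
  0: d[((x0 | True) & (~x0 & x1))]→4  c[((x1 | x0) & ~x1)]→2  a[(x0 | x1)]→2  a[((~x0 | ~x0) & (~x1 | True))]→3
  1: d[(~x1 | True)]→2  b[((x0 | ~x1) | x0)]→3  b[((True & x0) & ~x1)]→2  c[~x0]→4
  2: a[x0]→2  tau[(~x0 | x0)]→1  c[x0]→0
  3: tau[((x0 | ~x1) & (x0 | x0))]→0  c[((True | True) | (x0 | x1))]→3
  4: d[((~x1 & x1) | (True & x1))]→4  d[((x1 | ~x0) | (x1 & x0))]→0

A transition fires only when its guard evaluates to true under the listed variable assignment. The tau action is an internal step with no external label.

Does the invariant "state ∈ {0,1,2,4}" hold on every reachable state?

Answer: INVARIANT VIOLATED at state 3

Analysis:
Inv-set: {0,1,2,4}
R = {0,3}
  0: safe
  3: ✗ unsafe
counterexample path to 3: a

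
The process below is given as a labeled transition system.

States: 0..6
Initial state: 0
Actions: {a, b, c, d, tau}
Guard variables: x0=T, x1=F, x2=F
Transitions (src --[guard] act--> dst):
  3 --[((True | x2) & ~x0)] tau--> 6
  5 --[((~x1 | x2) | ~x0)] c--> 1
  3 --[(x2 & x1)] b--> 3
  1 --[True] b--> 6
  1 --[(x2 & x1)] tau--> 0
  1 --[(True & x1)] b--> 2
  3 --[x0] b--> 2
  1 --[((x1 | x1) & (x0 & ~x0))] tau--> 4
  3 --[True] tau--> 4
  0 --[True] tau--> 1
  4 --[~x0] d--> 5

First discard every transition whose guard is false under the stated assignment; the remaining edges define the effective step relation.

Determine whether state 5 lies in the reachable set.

After dropping false guards: 5 live edges.
Layer 0: {0}
Layer 1: {1}  cumulative {0,1}
Layer 2: {6}  cumulative {0,1,6}
Reach set: {0,1,6}

Answer: UNREACHABLE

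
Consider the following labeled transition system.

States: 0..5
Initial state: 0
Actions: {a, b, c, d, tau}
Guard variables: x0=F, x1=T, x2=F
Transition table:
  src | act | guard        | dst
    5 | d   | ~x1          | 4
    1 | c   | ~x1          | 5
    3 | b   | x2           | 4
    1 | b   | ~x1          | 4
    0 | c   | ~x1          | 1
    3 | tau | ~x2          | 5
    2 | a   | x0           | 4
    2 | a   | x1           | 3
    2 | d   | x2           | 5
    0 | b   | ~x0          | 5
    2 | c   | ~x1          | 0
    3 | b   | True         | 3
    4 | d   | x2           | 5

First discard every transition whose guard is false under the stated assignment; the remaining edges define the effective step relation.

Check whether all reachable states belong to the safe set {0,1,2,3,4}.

Answer: INVARIANT VIOLATED at state 5

Trace:
Inv-set: {0,1,2,3,4}
Reachable = {0,5}
  0: ok
  5: outside
reach 5 via b — violates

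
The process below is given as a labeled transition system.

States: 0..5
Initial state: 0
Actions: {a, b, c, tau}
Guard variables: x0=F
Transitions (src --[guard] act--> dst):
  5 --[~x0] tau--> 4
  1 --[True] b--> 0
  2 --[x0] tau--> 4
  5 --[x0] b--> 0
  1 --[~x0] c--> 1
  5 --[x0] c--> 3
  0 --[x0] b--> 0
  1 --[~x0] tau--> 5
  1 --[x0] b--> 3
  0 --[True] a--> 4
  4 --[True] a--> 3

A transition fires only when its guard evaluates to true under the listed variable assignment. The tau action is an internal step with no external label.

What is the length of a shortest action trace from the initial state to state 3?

Answer: 2

Analysis:
Breadth-first toward 3:
  depth 0: {0}
  depth 1: {4}
  depth 2: {3}
3 enters at depth 2; path a·a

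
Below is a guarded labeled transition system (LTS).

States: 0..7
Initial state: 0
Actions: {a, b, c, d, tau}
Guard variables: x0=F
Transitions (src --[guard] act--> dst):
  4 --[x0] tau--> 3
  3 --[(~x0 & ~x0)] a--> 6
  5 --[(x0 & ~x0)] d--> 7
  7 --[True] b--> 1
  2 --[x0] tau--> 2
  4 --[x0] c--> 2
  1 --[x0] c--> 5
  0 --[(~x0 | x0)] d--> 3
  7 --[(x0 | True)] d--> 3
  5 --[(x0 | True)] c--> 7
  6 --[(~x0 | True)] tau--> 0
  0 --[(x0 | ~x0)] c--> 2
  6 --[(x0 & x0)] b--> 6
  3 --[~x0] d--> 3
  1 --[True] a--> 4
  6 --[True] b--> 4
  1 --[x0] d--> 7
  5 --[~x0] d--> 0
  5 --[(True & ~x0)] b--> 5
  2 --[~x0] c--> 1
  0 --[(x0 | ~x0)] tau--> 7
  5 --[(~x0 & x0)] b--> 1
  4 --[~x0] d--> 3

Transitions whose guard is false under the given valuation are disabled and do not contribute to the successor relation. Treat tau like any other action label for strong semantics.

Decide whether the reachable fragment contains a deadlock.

Answer: DEADLOCK-FREE

Analysis:
Reach set: {0,1,2,3,4,6,7}
  0: c→2  d→3  tau→7  [3 exit(s)]
  1: a→4  [1 exit(s)]
  2: c→1  [1 exit(s)]
  3: a→6  d→3  [2 exit(s)]
  4: d→3  [1 exit(s)]
  6: b→4  tau→0  [2 exit(s)]
  7: b→1  d→3  [2 exit(s)]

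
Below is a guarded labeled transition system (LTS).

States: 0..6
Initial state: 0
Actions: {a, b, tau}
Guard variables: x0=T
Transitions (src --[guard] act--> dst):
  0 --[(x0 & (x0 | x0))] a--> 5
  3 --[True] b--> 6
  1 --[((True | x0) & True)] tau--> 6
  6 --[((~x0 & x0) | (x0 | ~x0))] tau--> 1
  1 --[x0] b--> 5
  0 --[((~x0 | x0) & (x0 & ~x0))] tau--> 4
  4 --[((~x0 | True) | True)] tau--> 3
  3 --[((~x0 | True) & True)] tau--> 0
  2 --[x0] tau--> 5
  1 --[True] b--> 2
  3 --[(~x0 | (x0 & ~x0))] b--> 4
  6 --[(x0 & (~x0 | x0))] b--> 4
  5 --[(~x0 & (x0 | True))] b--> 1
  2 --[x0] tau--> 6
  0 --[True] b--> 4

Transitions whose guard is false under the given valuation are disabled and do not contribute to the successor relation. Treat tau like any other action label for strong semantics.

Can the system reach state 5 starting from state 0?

Answer: REACHABLE

Working:
After dropping false guards: 12 live edges.
L0 = {0}
L1 = {4,5}  now seen {0,4,5}
L2 = {3}  now seen {0,3,4,5}
L3 = {6}  now seen {0,3,4,5,6}
L4 = {1}  now seen {0,1,3,4,5,6}
L5 = {2}  now seen {0,1,2,3,4,5,6}
Reachable = {0,1,2,3,4,5,6}
Path to 5: a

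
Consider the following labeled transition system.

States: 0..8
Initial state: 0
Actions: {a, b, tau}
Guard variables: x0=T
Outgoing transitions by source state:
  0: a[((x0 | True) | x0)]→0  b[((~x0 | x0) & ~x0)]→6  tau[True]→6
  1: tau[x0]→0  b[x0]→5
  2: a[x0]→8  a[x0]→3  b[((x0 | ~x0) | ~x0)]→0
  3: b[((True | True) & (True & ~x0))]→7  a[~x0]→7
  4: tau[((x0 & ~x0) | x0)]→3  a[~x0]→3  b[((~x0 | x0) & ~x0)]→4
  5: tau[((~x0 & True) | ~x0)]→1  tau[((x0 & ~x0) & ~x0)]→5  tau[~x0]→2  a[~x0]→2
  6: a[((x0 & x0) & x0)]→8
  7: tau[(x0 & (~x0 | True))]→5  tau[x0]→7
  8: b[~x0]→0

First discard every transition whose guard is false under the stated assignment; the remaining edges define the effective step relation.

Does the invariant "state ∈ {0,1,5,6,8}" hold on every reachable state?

Safe = {0,1,5,6,8}
Reach set: {0,6,8}
  0: ok
  6: ok
  8: ok

Answer: INVARIANT HOLDS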